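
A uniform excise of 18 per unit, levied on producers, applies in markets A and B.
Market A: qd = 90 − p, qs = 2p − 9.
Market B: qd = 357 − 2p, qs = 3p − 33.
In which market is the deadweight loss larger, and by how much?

Market A: pre-tax p* = 33, q* = 57; post-tax q = 45; deadweight loss = 108.
Market B: pre-tax p* = 78, q* = 201; post-tax q = 179.4; deadweight loss = 194.4.
Difference: 108 vs 194.4 → market B is larger by 86.4.

Market B, by 86.4.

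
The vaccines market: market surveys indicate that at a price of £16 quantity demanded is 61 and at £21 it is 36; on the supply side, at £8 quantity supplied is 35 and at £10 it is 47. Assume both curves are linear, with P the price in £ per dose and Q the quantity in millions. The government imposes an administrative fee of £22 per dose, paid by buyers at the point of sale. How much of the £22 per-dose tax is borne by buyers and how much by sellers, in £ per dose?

Demand slope: (36 − 61)/(21 − 16) = -5, so Qd = 141 − 5P.
Supply slope: (47 − 35)/(10 − 8) = 6, so Qs = 6P − 13.
Before the tax: set 141 − 5P = 6P − 13 → P* = £14, Q* = 71.
With the tax collected from buyers, demand (in seller-price terms) shifts: Qd = 141 − 5(P + 22).
Solving gives Q = 11 with buyers paying £26 and sellers receiving £4 (the £22 wedge).
Burden on buyers: £12; on sellers: £10. (They sum to £22.)

Buyers bear £12 per dose; sellers bear £10 per dose.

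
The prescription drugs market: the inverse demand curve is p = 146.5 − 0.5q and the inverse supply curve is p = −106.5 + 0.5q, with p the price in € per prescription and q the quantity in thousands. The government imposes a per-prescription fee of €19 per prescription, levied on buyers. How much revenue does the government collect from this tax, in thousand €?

Inverting to q(p) form: qd = 293 − 2p; qs = 2p + 213.
Before the tax: set 293 − 2p = 2p + 213 → p* = €20, q* = 253.
With the tax collected from buyers, demand (in seller-price terms) shifts: qd = 293 − 2(p + 19).
New equilibrium: buyers pay €29.5, suppliers receive €10.5, q = 234. (Wedge: pb − ps = 19.)
Revenue = t · Q = 19 · 234 = €4446.

Tax revenue = €4446 thousand.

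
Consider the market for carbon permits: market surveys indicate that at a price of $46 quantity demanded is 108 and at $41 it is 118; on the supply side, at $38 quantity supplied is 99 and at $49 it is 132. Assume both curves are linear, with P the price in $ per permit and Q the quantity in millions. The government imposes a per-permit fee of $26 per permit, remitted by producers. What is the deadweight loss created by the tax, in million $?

Demand slope: (118 − 108)/(41 − 46) = -2, so Qd = 200 − 2P.
Supply slope: (132 − 99)/(49 − 38) = 3, so Qs = 3P − 15.
Without the tax, 200 − 2P = 3P − 15 gives 5P = 215, so P* = $43 and Q* = 114.
With the tax collected from producers, supply shifts: Qs = 3(P − 26) − 15.
Solving gives Q = 82.8 with buyers paying $58.6 and producers receiving $32.6 (the $26 wedge).
Quantity falls by |ΔQ| = |114 − 82.8| = 31.2.
DWL = ½ · t · |ΔQ| = ½ · 26 · 31.2 = $405.6.

Deadweight loss = $405.6 million.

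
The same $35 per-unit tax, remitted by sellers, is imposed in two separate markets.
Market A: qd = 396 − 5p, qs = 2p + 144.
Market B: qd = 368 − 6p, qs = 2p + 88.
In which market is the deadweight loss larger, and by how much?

Market B, by $43.75.

Market A: pre-tax p* = $36, q* = 216; post-tax q = 166; deadweight loss = $875.
Market B: pre-tax p* = $35, q* = 158; post-tax q = 105.5; deadweight loss = $918.75.
Difference: $875 vs $918.75 → market B is larger by $43.75.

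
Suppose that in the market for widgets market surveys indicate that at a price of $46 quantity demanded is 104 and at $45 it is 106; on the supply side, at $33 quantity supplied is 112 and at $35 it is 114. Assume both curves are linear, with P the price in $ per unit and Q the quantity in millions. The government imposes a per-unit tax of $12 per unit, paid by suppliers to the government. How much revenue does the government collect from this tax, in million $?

Demand slope: (106 − 104)/(45 − 46) = -2, so Qd = 196 − 2P.
Supply slope: (114 − 112)/(35 − 33) = 1, so Qs = P + 79.
Without the tax, 196 − 2P = P + 79 gives 3P = 117, so P* = $39 and Q* = 118.
With the tax collected from suppliers, supply shifts: Qs = (P − 12) + 79.
New equilibrium: buyers pay $43, suppliers receive $31, Q = 110. (Wedge: Pb − Ps = 12.)
Revenue = t · Q = 12 · 110 = $1320.

Tax revenue = $1320 million.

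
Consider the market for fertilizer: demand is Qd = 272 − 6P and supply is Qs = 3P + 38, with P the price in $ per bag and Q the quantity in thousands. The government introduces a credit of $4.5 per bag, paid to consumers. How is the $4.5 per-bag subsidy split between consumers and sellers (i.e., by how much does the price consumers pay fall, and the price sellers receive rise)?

Consumers gain $1.5 per bag; sellers gain $3 per bag.

Before the subsidy: set 272 − 6P = 3P + 38 → P* = $26, Q* = 116.
With a per-unit subsidy paid to consumers, each effectively pays P − 4.5, so demand becomes Qd = 272 − 6(P − 4.5).
New equilibrium: consumers pay $24.5, sellers receive $29, Q = 125. (Wedge: Pb − Ps = −4.5.)
Gain to consumers: $1.5; to sellers: $3. (They sum to $4.5.)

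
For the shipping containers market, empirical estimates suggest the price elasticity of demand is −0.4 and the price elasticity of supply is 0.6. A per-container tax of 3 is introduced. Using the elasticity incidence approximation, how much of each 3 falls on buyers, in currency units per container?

Buyers bear ≈ 1.8 per container.

Incidence ratio: buyers' share ≈ εs / (εs + |εd|) = 0.6 / (0.6 + 0.4) = 0.6.
So buyers bear ≈ 0.6 × 3 = 1.8; suppliers bear 1.2.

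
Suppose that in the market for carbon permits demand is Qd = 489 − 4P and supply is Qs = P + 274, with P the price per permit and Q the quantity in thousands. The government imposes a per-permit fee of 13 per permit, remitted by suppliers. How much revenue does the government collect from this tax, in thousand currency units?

Without the tax, 489 − 4P = P + 274 gives 5P = 215, so P* = 43 and Q* = 317.
With the tax collected from suppliers, supply shifts: Qs = (P − 13) + 274.
Solving gives Q = 306.6 with consumers paying 45.6 and suppliers receiving 32.6 (the 13 wedge).
Revenue = t · Q = 13 · 306.6 = 3985.8.

Tax revenue = 3985.8 thousand.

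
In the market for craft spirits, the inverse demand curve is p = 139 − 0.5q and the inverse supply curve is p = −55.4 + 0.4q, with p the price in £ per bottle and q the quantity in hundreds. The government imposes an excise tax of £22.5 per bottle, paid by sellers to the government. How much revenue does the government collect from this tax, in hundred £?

Tax revenue = £4297.5 hundred.

Rewrite in direct form: qd = 278 − 2p and qs = 2.5p + 138.5.
Before the tax: set 278 − 2p = 2.5p + 138.5 → p* = £31, q* = 216.
With the tax collected from sellers, supply shifts: qs = 2.5(p − 22.5) + 138.5.
Solving gives q = 191 with consumers paying £43.5 and sellers receiving £21 (the £22.5 wedge).
Revenue = t · Q = 22.5 · 191 = £4297.5.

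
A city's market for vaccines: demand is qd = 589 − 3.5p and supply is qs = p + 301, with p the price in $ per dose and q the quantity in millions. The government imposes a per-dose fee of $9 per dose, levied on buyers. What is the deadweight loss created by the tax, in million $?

Deadweight loss = $31.5 million.

Without the tax, 589 − 3.5p = p + 301 gives 4.5p = 288, so p* = $64 and q* = 365.
With the tax collected from buyers, demand (in seller-price terms) shifts: qd = 589 − 3.5(p + 9).
New equilibrium: buyers pay $66, producers receive $57, q = 358. (Wedge: pb − ps = 9.)
Quantity falls by |ΔQ| = |365 − 358| = 7.
DWL = ½ · t · |ΔQ| = ½ · 9 · 7 = $31.5.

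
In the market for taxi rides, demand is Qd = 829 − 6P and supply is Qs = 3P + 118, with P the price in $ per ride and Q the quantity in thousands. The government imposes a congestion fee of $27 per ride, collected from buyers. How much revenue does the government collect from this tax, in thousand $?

Tax revenue = $8127 thousand.

Without the tax, 829 − 6P = 3P + 118 gives 9P = 711, so P* = $79 and Q* = 355.
With the tax collected from buyers, demand (in seller-price terms) shifts: Qd = 829 − 6(P + 27).
New equilibrium: buyers pay $88, producers receive $61, Q = 301. (Wedge: Pb − Ps = 27.)
Revenue = t · Q = 27 · 301 = $8127.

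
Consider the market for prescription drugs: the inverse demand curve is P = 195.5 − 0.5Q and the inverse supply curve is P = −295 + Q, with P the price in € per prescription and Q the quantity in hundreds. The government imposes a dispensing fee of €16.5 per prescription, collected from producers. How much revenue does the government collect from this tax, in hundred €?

Inverting to Q(P) form: Qd = 391 − 2P; Qs = P + 295.
Before the tax: set 391 − 2P = P + 295 → P* = €32, Q* = 327.
With the tax collected from producers, supply shifts: Qs = (P − 16.5) + 295.
New equilibrium: consumers pay €37.5, producers receive €21, Q = 316. (Wedge: Pb − Ps = 16.5.)
Revenue = t · Q = 16.5 · 316 = €5214.

Tax revenue = €5214 hundred.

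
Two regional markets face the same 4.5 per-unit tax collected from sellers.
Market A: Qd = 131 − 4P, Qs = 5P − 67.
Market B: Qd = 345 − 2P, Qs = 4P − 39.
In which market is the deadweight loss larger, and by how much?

Market A: pre-tax P* = 22, Q* = 43; post-tax Q = 33; deadweight loss = 22.5.
Market B: pre-tax P* = 64, Q* = 217; post-tax Q = 211; deadweight loss = 13.5.
Difference: 22.5 vs 13.5 → market A is larger by 9.

Market A, by 9.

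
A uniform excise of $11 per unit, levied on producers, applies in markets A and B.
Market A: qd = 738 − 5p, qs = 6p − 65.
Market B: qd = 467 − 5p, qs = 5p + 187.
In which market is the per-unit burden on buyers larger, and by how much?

Market A: pre-tax p* = $73, q* = 373; post-tax q = 343; per-unit burden on buyers = $6.
Market B: pre-tax p* = $28, q* = 327; post-tax q = 299.5; per-unit burden on buyers = $5.5.
Difference: $6 vs $5.5 → market A is larger by $0.5.

Market A, by $0.5.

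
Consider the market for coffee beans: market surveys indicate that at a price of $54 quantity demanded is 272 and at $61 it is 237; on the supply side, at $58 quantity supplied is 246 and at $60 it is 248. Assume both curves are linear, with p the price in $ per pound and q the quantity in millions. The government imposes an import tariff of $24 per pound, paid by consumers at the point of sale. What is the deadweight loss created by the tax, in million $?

Demand slope: (237 − 272)/(61 − 54) = -5, so qd = 542 − 5p.
Supply slope: (248 − 246)/(60 − 58) = 1, so qs = p + 188.
Before the tax: set 542 − 5p = p + 188 → p* = $59, q* = 247.
With the tax collected from consumers, demand (in seller-price terms) shifts: qd = 542 − 5(p + 24).
Solving gives q = 227 with consumers paying $63 and suppliers receiving $39 (the $24 wedge).
Quantity falls by |ΔQ| = |247 − 227| = 20.
DWL = ½ · t · |ΔQ| = ½ · 24 · 20 = $240.

Deadweight loss = $240 million.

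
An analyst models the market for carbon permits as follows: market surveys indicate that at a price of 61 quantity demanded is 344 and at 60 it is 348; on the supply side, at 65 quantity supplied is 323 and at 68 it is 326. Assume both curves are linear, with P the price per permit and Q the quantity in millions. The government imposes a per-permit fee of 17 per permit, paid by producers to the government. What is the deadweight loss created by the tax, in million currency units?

Deadweight loss = 115.6 million.

Demand slope: (348 − 344)/(60 − 61) = -4, so Qd = 588 − 4P.
Supply slope: (326 − 323)/(68 − 65) = 1, so Qs = P + 258.
Before the tax: set 588 − 4P = P + 258 → P* = 66, Q* = 324.
With the tax collected from producers, supply shifts: Qs = (P − 17) + 258.
New equilibrium: consumers pay 69.4, producers receive 52.4, Q = 310.4. (Wedge: Pb − Ps = 17.)
Quantity falls by |ΔQ| = |324 − 310.4| = 13.6.
DWL = ½ · t · |ΔQ| = ½ · 17 · 13.6 = 115.6.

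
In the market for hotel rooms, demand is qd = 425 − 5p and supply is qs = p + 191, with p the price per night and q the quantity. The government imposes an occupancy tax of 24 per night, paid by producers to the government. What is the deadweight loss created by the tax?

Deadweight loss = 240.

Without the tax, 425 − 5p = p + 191 gives 6p = 234, so p* = 39 and q* = 230.
With the tax collected from producers, supply shifts: qs = (p − 24) + 191.
New equilibrium: buyers pay 43, producers receive 19, q = 210. (Wedge: pb − ps = 24.)
Quantity falls by |ΔQ| = |230 − 210| = 20.
DWL = ½ · t · |ΔQ| = ½ · 24 · 20 = 240.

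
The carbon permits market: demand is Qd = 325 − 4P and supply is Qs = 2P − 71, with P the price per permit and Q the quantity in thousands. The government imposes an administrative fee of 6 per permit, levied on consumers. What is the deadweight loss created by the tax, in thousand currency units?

Deadweight loss = 24 thousand.

Before the tax: set 325 − 4P = 2P − 71 → P* = 66, Q* = 61.
With the tax collected from consumers, demand (in seller-price terms) shifts: Qd = 325 − 4(P + 6).
Solving gives Q = 53 with consumers paying 68 and sellers receiving 62 (the 6 wedge).
Quantity falls by |ΔQ| = |61 − 53| = 8.
DWL = ½ · t · |ΔQ| = ½ · 6 · 8 = 24.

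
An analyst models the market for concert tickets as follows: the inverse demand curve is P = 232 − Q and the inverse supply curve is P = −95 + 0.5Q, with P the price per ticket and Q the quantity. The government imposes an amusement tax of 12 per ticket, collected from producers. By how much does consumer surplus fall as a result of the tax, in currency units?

Consumer surplus falls by 1712.

Rewrite in direct form: Qd = 232 − P and Qs = 2P + 190.
Without the tax, 232 − P = 2P + 190 gives 3P = 42, so P* = 14 and Q* = 218.
With the tax collected from producers, supply shifts: Qs = 2(P − 12) + 190.
New equilibrium: buyers pay 22, producers receive 10, Q = 210. (Wedge: Pb − Ps = 12.)
ΔCS is the trapezoid between Q = 210 and Q = 218 of height 8: ½ · (218 + 210) · 8 = 1712.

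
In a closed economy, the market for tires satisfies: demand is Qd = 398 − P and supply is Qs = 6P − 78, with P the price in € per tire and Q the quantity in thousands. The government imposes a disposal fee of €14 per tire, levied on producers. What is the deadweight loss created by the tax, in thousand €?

Without the tax, 398 − P = 6P − 78 gives 7P = 476, so P* = €68 and Q* = 330.
With the tax collected from producers, supply shifts: Qs = 6(P − 14) − 78.
New equilibrium: consumers pay €80, producers receive €66, Q = 318. (Wedge: Pb − Ps = 14.)
Quantity falls by |ΔQ| = |330 − 318| = 12.
DWL = ½ · t · |ΔQ| = ½ · 14 · 12 = €84.

Deadweight loss = €84 thousand.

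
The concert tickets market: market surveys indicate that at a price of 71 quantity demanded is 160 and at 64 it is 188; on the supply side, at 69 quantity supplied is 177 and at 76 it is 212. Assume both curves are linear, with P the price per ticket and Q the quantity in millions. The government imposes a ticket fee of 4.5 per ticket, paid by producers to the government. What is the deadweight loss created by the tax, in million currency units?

Demand slope: (188 − 160)/(64 − 71) = -4, so Qd = 444 − 4P.
Supply slope: (212 − 177)/(76 − 69) = 5, so Qs = 5P − 168.
Before the tax: set 444 − 4P = 5P − 168 → P* = 68, Q* = 172.
With the tax collected from producers, supply shifts: Qs = 5(P − 4.5) − 168.
New equilibrium: consumers pay 70.5, producers receive 66, Q = 162. (Wedge: Pb − Ps = 4.5.)
Quantity falls by |ΔQ| = |172 − 162| = 10.
DWL = ½ · t · |ΔQ| = ½ · 4.5 · 10 = 22.5.

Deadweight loss = 22.5 million.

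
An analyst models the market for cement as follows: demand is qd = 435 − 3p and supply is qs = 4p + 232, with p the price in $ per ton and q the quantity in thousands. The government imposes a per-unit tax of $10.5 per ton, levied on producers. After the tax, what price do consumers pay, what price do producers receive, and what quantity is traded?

Before the tax: set 435 − 3p = 4p + 232 → p* = $29, q* = 348.
With the tax collected from producers, supply shifts: qs = 4(p − 10.5) + 232.
New equilibrium: consumers pay $35, producers receive $24.5, q = 330. (Wedge: pb − ps = 10.5.)
The less price-elastic side of the market bears the larger share of a per-unit tax.

Consumers pay $35; producers receive $24.5; quantity = 330.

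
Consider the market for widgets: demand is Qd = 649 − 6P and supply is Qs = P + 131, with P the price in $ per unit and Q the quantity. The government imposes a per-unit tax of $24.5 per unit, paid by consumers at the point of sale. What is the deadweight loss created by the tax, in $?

Before the tax: set 649 − 6P = P + 131 → P* = $74, Q* = 205.
With the tax collected from consumers, demand (in seller-price terms) shifts: Qd = 649 − 6(P + 24.5).
Solving gives Q = 184 with consumers paying $77.5 and producers receiving $53 (the $24.5 wedge).
Quantity falls by |ΔQ| = |205 − 184| = 21.
DWL = ½ · t · |ΔQ| = ½ · 24.5 · 21 = $257.25.

Deadweight loss = $257.25.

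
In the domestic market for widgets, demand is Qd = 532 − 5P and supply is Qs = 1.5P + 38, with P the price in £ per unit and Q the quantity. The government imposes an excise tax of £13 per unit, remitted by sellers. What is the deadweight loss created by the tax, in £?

Before the tax: set 532 − 5P = 1.5P + 38 → P* = £76, Q* = 152.
With the tax collected from sellers, supply shifts: Qs = 1.5(P − 13) + 38.
Solving gives Q = 137 with buyers paying £79 and sellers receiving £66 (the £13 wedge).
Quantity falls by |ΔQ| = |152 − 137| = 15.
DWL = ½ · t · |ΔQ| = ½ · 13 · 15 = £97.5.

Deadweight loss = £97.5.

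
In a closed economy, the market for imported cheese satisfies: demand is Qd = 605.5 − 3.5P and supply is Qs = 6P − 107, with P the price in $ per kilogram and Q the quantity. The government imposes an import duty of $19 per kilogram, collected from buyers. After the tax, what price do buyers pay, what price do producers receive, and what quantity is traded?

Without the tax, 605.5 − 3.5P = 6P − 107 gives 9.5P = 712.5, so P* = $75 and Q* = 343.
With the tax collected from buyers, demand (in seller-price terms) shifts: Qd = 605.5 − 3.5(P + 19).
Solving gives Q = 301 with buyers paying $87 and producers receiving $68 (the $19 wedge).
The less price-elastic side of the market bears the larger share of a per-unit tax.

Buyers pay $87; producers receive $68; quantity = 301.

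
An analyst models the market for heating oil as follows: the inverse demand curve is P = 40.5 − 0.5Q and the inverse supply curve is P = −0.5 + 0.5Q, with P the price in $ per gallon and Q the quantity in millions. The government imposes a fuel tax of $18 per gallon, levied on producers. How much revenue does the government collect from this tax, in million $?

Tax revenue = $414 million.

Rewrite in direct form: Qd = 81 − 2P and Qs = 2P + 1.
Before the tax: set 81 − 2P = 2P + 1 → P* = $20, Q* = 41.
With the tax collected from producers, supply shifts: Qs = 2(P − 18) + 1.
Solving gives Q = 23 with buyers paying $29 and producers receiving $11 (the $18 wedge).
Revenue = t · Q = 18 · 23 = $414.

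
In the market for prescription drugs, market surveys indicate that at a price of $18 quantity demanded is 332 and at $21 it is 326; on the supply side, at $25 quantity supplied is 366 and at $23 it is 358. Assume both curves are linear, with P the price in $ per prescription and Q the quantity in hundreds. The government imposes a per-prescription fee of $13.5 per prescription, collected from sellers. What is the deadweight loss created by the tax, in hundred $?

Deadweight loss = $121.5 hundred.

Demand slope: (326 − 332)/(21 − 18) = -2, so Qd = 368 − 2P.
Supply slope: (358 − 366)/(23 − 25) = 4, so Qs = 4P + 266.
Before the tax: set 368 − 2P = 4P + 266 → P* = $17, Q* = 334.
With the tax collected from sellers, supply shifts: Qs = 4(P − 13.5) + 266.
New equilibrium: consumers pay $26, sellers receive $12.5, Q = 316. (Wedge: Pb − Ps = 13.5.)
Quantity falls by |ΔQ| = |334 − 316| = 18.
DWL = ½ · t · |ΔQ| = ½ · 13.5 · 18 = $121.5.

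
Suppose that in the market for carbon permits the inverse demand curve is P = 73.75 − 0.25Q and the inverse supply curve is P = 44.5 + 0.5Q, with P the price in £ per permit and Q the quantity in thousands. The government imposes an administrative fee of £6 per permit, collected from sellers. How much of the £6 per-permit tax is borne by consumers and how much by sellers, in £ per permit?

Rewrite in direct form: Qd = 295 − 4P and Qs = 2P − 89.
Before the tax: set 295 − 4P = 2P − 89 → P* = £64, Q* = 39.
With the tax collected from sellers, supply shifts: Qs = 2(P − 6) − 89.
New equilibrium: consumers pay £66, sellers receive £60, Q = 31. (Wedge: Pb − Ps = 6.)
Burden on consumers: £2; on sellers: £4. (They sum to £6.)
The less price-elastic side of the market bears the larger share of a per-unit tax.

Consumers bear £2 per permit; sellers bear £4 per permit.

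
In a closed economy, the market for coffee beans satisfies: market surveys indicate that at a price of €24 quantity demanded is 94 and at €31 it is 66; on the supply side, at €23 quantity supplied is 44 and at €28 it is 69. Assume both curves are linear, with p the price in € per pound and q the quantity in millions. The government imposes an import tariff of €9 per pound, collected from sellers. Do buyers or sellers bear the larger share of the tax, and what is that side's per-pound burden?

Demand slope: (66 − 94)/(31 − 24) = -4, so qd = 190 − 4p.
Supply slope: (69 − 44)/(28 − 23) = 5, so qs = 5p − 71.
Before the tax: set 190 − 4p = 5p − 71 → p* = €29, q* = 74.
With the tax collected from sellers, supply shifts: qs = 5(p − 9) − 71.
New equilibrium: buyers pay €34, sellers receive €25, q = 54. (Wedge: pb − ps = 9.)
Per-pound burden: buyers €5, sellers €4.
Buyers take the larger share because demand is less price-elastic here (demand slope 4 vs supply slope 5).
The less price-elastic side of the market bears the larger share of a per-unit tax.

Buyers bear the larger share: €5 per pound.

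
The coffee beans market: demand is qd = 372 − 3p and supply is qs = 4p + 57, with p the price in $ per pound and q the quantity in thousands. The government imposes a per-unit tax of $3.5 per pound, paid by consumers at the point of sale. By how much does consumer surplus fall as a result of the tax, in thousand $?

Consumer surplus falls by $468 thousand.

Without the tax, 372 − 3p = 4p + 57 gives 7p = 315, so p* = $45 and q* = 237.
With the tax collected from consumers, demand (in seller-price terms) shifts: qd = 372 − 3(p + 3.5).
Solving gives q = 231 with consumers paying $47 and sellers receiving $43.5 (the $3.5 wedge).
ΔCS is the trapezoid between Q = 231 and Q = 237 of height $2: ½ · (237 + 231) · 2 = $468.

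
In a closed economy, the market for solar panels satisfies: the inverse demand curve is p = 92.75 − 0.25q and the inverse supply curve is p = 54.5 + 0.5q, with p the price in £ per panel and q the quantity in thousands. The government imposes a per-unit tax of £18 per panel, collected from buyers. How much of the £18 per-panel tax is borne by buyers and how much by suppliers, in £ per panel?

Buyers bear £6 per panel; suppliers bear £12 per panel.

Inverting to q(p) form: qd = 371 − 4p; qs = 2p − 109.
Before the tax: set 371 − 4p = 2p − 109 → p* = £80, q* = 51.
With the tax collected from buyers, demand (in seller-price terms) shifts: qd = 371 − 4(p + 18).
New equilibrium: buyers pay £86, suppliers receive £68, q = 27. (Wedge: pb − ps = 18.)
Burden on buyers: £6; on suppliers: £12. (They sum to £18.)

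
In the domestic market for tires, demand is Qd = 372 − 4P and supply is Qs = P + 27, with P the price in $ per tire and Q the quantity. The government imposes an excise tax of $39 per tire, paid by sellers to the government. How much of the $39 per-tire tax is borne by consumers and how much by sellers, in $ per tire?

Consumers bear $7.8 per tire; sellers bear $31.2 per tire.

Before the tax: set 372 − 4P = P + 27 → P* = $69, Q* = 96.
With the tax collected from sellers, supply shifts: Qs = (P − 39) + 27.
Solving gives Q = 64.8 with consumers paying $76.8 and sellers receiving $37.8 (the $39 wedge).
Burden on consumers: $7.8; on sellers: $31.2. (They sum to $39.)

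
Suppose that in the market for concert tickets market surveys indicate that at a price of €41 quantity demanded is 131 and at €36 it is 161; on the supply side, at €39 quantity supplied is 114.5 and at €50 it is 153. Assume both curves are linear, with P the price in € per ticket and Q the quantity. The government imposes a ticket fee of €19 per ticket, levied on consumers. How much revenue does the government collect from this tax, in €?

Demand slope: (161 − 131)/(36 − 41) = -6, so Qd = 377 − 6P.
Supply slope: (153 − 114.5)/(50 − 39) = 3.5, so Qs = 3.5P − 22.
Without the tax, 377 − 6P = 3.5P − 22 gives 9.5P = 399, so P* = €42 and Q* = 125.
With the tax collected from consumers, demand (in seller-price terms) shifts: Qd = 377 − 6(P + 19).
New equilibrium: consumers pay €49, producers receive €30, Q = 83. (Wedge: Pb − Ps = 19.)
Revenue = t · Q = 19 · 83 = €1577.

Tax revenue = €1577.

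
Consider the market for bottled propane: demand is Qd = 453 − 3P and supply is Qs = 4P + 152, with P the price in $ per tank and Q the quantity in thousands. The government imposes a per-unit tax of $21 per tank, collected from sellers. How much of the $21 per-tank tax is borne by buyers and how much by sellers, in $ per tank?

Before the tax: set 453 − 3P = 4P + 152 → P* = $43, Q* = 324.
With the tax collected from sellers, supply shifts: Qs = 4(P − 21) + 152.
New equilibrium: buyers pay $55, sellers receive $34, Q = 288. (Wedge: Pb − Ps = 21.)
Burden on buyers: $12; on sellers: $9. (They sum to $21.)
The less price-elastic side of the market bears the larger share of a per-unit tax.

Buyers bear $12 per tank; sellers bear $9 per tank.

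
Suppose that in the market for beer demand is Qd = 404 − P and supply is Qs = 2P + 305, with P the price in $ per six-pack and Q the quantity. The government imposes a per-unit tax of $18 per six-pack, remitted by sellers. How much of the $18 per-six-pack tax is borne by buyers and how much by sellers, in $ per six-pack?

Before the tax: set 404 − P = 2P + 305 → P* = $33, Q* = 371.
With the tax collected from sellers, supply shifts: Qs = 2(P − 18) + 305.
Solving gives Q = 359 with buyers paying $45 and sellers receiving $27 (the $18 wedge).
Burden on buyers: $12; on sellers: $6. (They sum to $18.)
The less price-elastic side of the market bears the larger share of a per-unit tax.

Buyers bear $12 per six-pack; sellers bear $6 per six-pack.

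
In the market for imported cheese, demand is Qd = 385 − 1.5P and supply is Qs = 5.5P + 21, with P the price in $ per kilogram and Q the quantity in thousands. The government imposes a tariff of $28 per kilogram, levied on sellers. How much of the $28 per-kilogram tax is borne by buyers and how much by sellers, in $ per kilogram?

Buyers bear $22 per kilogram; sellers bear $6 per kilogram.

Without the tax, 385 − 1.5P = 5.5P + 21 gives 7P = 364, so P* = $52 and Q* = 307.
With the tax collected from sellers, supply shifts: Qs = 5.5(P − 28) + 21.
New equilibrium: buyers pay $74, sellers receive $46, Q = 274. (Wedge: Pb − Ps = 28.)
Burden on buyers: $22; on sellers: $6. (They sum to $28.)
The less price-elastic side of the market bears the larger share of a per-unit tax.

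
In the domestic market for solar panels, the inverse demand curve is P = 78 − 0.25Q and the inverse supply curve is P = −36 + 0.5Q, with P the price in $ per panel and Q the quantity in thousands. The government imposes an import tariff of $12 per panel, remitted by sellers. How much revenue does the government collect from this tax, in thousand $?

Tax revenue = $1632 thousand.

Rewrite in direct form: Qd = 312 − 4P and Qs = 2P + 72.
Before the tax: set 312 − 4P = 2P + 72 → P* = $40, Q* = 152.
With the tax collected from sellers, supply shifts: Qs = 2(P − 12) + 72.
New equilibrium: consumers pay $44, sellers receive $32, Q = 136. (Wedge: Pb − Ps = 12.)
Revenue = t · Q = 12 · 136 = $1632.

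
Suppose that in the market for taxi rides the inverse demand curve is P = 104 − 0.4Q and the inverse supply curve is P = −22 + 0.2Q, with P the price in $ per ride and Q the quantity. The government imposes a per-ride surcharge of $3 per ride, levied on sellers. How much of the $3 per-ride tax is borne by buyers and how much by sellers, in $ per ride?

Buyers bear $2 per ride; sellers bear $1 per ride.

Rewrite in direct form: Qd = 260 − 2.5P and Qs = 5P + 110.
Before the tax: set 260 − 2.5P = 5P + 110 → P* = $20, Q* = 210.
With the tax collected from sellers, supply shifts: Qs = 5(P − 3) + 110.
Solving gives Q = 205 with buyers paying $22 and sellers receiving $19 (the $3 wedge).
Burden on buyers: $2; on sellers: $1. (They sum to $3.)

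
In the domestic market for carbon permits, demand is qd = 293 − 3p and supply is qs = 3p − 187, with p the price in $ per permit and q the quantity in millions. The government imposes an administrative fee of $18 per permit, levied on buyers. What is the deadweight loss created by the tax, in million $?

Deadweight loss = $243 million.

Before the tax: set 293 − 3p = 3p − 187 → p* = $80, q* = 53.
With the tax collected from buyers, demand (in seller-price terms) shifts: qd = 293 − 3(p + 18).
Solving gives q = 26 with buyers paying $89 and producers receiving $71 (the $18 wedge).
Quantity falls by |ΔQ| = |53 − 26| = 27.
DWL = ½ · t · |ΔQ| = ½ · 18 · 27 = $243.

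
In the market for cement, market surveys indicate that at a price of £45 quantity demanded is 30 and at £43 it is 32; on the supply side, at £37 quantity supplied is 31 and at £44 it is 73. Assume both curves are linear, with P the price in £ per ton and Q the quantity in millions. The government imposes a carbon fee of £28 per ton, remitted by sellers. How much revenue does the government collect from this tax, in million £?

Tax revenue = £364 million.

Demand slope: (32 − 30)/(43 − 45) = -1, so Qd = 75 − P.
Supply slope: (73 − 31)/(44 − 37) = 6, so Qs = 6P − 191.
Without the tax, 75 − P = 6P − 191 gives 7P = 266, so P* = £38 and Q* = 37.
With the tax collected from sellers, supply shifts: Qs = 6(P − 28) − 191.
New equilibrium: buyers pay £62, sellers receive £34, Q = 13. (Wedge: Pb − Ps = 28.)
Revenue = t · Q = 28 · 13 = £364.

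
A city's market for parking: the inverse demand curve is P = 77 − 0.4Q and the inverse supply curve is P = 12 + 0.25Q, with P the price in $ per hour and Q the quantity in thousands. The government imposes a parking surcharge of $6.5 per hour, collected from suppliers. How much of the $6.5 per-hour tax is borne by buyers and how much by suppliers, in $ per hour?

Rewrite in direct form: Qd = 192.5 − 2.5P and Qs = 4P − 48.
Before the tax: set 192.5 − 2.5P = 4P − 48 → P* = $37, Q* = 100.
With the tax collected from suppliers, supply shifts: Qs = 4(P − 6.5) − 48.
New equilibrium: buyers pay $41, suppliers receive $34.5, Q = 90. (Wedge: Pb − Ps = 6.5.)
Burden on buyers: $4; on suppliers: $2.5. (They sum to $6.5.)

Buyers bear $4 per hour; suppliers bear $2.5 per hour.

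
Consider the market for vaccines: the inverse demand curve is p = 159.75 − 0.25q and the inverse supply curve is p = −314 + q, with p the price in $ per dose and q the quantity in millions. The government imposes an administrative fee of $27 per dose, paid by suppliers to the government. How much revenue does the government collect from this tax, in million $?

Tax revenue = $9649.8 million.

Rewrite in direct form: qd = 639 − 4p and qs = p + 314.
Without the tax, 639 − 4p = p + 314 gives 5p = 325, so p* = $65 and q* = 379.
With the tax collected from suppliers, supply shifts: qs = (p − 27) + 314.
Solving gives q = 357.4 with consumers paying $70.4 and suppliers receiving $43.4 (the $27 wedge).
Revenue = t · Q = 27 · 357.4 = $9649.8.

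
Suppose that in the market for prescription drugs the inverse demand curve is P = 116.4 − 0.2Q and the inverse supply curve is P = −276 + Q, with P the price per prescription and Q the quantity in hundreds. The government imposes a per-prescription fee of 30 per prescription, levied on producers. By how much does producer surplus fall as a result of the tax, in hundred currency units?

Producer surplus falls by 7862.5 hundred.

Rewrite in direct form: Qd = 582 − 5P and Qs = P + 276.
Without the tax, 582 − 5P = P + 276 gives 6P = 306, so P* = 51 and Q* = 327.
With the tax collected from producers, supply shifts: Qs = (P − 30) + 276.
Solving gives Q = 302 with consumers paying 56 and producers receiving 26 (the 30 wedge).
ΔPS is the trapezoid between Q = 302 and Q = 327 of height 25: ½ · (327 + 302) · 25 = 7862.5.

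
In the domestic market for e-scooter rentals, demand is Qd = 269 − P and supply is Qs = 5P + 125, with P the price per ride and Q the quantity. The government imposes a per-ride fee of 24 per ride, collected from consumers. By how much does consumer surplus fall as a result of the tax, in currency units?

Consumer surplus falls by 4700.

Without the tax, 269 − P = 5P + 125 gives 6P = 144, so P* = 24 and Q* = 245.
With the tax collected from consumers, demand (in seller-price terms) shifts: Qd = 269 − (P + 24).
Solving gives Q = 225 with consumers paying 44 and sellers receiving 20 (the 24 wedge).
ΔCS is the trapezoid between Q = 225 and Q = 245 of height 20: ½ · (245 + 225) · 20 = 4700.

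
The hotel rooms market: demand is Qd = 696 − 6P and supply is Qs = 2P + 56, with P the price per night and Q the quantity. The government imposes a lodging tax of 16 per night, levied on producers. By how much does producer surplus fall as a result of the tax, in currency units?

Producer surplus falls by 2448.

Before the tax: set 696 − 6P = 2P + 56 → P* = 80, Q* = 216.
With the tax collected from producers, supply shifts: Qs = 2(P − 16) + 56.
Solving gives Q = 192 with buyers paying 84 and producers receiving 68 (the 16 wedge).
ΔPS is the trapezoid between Q = 192 and Q = 216 of height 12: ½ · (216 + 192) · 12 = 2448.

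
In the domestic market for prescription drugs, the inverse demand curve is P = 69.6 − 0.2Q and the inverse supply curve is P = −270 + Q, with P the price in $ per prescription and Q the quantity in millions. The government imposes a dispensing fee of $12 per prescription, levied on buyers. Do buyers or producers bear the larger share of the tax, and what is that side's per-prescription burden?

Producers bear the larger share: $10 per prescription.

Rewrite in direct form: Qd = 348 − 5P and Qs = P + 270.
Without the tax, 348 − 5P = P + 270 gives 6P = 78, so P* = $13 and Q* = 283.
With the tax collected from buyers, demand (in seller-price terms) shifts: Qd = 348 − 5(P + 12).
Solving gives Q = 273 with buyers paying $15 and producers receiving $3 (the $12 wedge).
Per-prescription burden: buyers $2, producers $10.
Producers take the larger share because supply is less price-elastic here (demand slope 5 vs supply slope 1).
The less price-elastic side of the market bears the larger share of a per-unit tax.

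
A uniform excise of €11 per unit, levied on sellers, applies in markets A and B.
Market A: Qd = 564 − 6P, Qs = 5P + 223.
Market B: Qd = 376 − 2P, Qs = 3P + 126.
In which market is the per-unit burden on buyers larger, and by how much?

Market A: pre-tax P* = €31, Q* = 378; post-tax Q = 348; per-unit burden on buyers = €5.
Market B: pre-tax P* = €50, Q* = 276; post-tax Q = 262.8; per-unit burden on buyers = €6.6.
Difference: €5 vs €6.6 → market B is larger by €1.6.

Market B, by €1.6.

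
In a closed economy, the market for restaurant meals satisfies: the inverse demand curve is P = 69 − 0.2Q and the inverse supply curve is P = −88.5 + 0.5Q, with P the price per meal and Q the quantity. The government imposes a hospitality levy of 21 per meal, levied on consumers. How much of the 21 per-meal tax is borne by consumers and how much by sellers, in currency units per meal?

Consumers bear 6 per meal; sellers bear 15 per meal.

Inverting to Q(P) form: Qd = 345 − 5P; Qs = 2P + 177.
Before the tax: set 345 − 5P = 2P + 177 → P* = 24, Q* = 225.
With the tax collected from consumers, demand (in seller-price terms) shifts: Qd = 345 − 5(P + 21).
Solving gives Q = 195 with consumers paying 30 and sellers receiving 9 (the 21 wedge).
Burden on consumers: 6; on sellers: 15. (They sum to 21.)
The less price-elastic side of the market bears the larger share of a per-unit tax.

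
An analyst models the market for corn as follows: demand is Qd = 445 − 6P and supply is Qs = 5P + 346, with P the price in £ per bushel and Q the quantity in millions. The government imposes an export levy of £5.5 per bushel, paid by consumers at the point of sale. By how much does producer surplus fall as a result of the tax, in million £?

Producer surplus falls by £1150.5 million.

Before the tax: set 445 − 6P = 5P + 346 → P* = £9, Q* = 391.
With the tax collected from consumers, demand (in seller-price terms) shifts: Qd = 445 − 6(P + 5.5).
New equilibrium: consumers pay £11.5, suppliers receive £6, Q = 376. (Wedge: Pb − Ps = 5.5.)
ΔPS is the trapezoid between Q = 376 and Q = 391 of height £3: ½ · (391 + 376) · 3 = £1150.5.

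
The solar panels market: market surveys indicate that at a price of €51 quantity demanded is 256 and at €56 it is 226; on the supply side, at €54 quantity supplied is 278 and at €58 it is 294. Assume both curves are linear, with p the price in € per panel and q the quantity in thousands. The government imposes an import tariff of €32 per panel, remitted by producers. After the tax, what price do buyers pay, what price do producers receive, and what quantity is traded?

Buyers pay €62.8; producers receive €30.8; quantity = 185.2.

Demand slope: (226 − 256)/(56 − 51) = -6, so qd = 562 − 6p.
Supply slope: (294 − 278)/(58 − 54) = 4, so qs = 4p + 62.
Without the tax, 562 − 6p = 4p + 62 gives 10p = 500, so p* = €50 and q* = 262.
With the tax collected from producers, supply shifts: qs = 4(p − 32) + 62.
Solving gives q = 185.2 with buyers paying €62.8 and producers receiving €30.8 (the €32 wedge).
The less price-elastic side of the market bears the larger share of a per-unit tax.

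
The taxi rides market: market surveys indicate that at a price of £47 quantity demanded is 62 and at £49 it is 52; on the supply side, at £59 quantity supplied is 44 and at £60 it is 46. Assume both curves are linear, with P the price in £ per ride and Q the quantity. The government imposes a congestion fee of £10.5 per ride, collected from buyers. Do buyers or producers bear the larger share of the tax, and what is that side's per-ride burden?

Producers bear the larger share: £7.5 per ride.

Demand slope: (52 − 62)/(49 − 47) = -5, so Qd = 297 − 5P.
Supply slope: (46 − 44)/(60 − 59) = 2, so Qs = 2P − 74.
Without the tax, 297 − 5P = 2P − 74 gives 7P = 371, so P* = £53 and Q* = 32.
With the tax collected from buyers, demand (in seller-price terms) shifts: Qd = 297 − 5(P + 10.5).
New equilibrium: buyers pay £56, producers receive £45.5, Q = 17. (Wedge: Pb − Ps = 10.5.)
Per-ride burden: buyers £3, producers £7.5.
Producers take the larger share because supply is less price-elastic here (demand slope 5 vs supply slope 2).
The less price-elastic side of the market bears the larger share of a per-unit tax.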